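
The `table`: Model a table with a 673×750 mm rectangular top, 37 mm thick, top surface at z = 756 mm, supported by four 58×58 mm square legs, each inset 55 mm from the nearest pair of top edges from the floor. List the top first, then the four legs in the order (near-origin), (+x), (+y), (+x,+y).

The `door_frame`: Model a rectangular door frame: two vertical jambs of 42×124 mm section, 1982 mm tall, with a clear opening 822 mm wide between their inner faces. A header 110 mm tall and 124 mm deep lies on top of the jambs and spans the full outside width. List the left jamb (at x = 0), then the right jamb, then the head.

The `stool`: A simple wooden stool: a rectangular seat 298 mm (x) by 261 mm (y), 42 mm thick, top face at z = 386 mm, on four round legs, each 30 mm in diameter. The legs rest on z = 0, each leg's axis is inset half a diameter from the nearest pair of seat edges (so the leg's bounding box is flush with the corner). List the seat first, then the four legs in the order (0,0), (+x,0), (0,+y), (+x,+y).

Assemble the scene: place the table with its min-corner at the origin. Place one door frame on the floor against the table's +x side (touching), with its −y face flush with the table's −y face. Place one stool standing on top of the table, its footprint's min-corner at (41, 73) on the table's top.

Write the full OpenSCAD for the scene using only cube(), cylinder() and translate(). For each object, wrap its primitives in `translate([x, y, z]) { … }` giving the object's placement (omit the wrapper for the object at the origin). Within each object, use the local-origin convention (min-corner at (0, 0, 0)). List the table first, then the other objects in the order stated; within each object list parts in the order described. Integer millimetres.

translate([0, 0, 719]) cube([673, 750, 37]);
translate([55, 55, 0]) cube([58, 58, 719]);
translate([560, 55, 0]) cube([58, 58, 719]);
translate([55, 637, 0]) cube([58, 58, 719]);
translate([560, 637, 0]) cube([58, 58, 719]);
translate([673, 0, 0]) {
  cube([42, 124, 1982]);
  translate([864, 0, 0]) cube([42, 124, 1982]);
  translate([0, 0, 1982]) cube([906, 124, 110]);
}
translate([41, 73, 756]) {
  translate([0, 0, 344]) cube([298, 261, 42]);
  translate([15, 15, 0]) cylinder(h = 344, r = 15);
  translate([283, 15, 0]) cylinder(h = 344, r = 15);
  translate([15, 246, 0]) cylinder(h = 344, r = 15);
  translate([283, 246, 0]) cylinder(h = 344, r = 15);
}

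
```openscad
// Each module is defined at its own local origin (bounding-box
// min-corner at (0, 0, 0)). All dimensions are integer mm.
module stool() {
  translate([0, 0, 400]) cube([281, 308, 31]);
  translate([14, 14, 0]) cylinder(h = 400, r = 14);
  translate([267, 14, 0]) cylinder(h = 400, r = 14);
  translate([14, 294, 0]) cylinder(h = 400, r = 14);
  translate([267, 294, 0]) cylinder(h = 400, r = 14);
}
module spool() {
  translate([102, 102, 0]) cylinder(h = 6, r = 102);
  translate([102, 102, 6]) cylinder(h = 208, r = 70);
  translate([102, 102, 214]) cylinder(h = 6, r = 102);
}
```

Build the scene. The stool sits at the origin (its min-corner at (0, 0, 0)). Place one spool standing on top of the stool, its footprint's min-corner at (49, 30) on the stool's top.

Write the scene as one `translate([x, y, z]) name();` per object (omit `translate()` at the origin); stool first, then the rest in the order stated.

stool();
translate([49, 30, 431]) spool();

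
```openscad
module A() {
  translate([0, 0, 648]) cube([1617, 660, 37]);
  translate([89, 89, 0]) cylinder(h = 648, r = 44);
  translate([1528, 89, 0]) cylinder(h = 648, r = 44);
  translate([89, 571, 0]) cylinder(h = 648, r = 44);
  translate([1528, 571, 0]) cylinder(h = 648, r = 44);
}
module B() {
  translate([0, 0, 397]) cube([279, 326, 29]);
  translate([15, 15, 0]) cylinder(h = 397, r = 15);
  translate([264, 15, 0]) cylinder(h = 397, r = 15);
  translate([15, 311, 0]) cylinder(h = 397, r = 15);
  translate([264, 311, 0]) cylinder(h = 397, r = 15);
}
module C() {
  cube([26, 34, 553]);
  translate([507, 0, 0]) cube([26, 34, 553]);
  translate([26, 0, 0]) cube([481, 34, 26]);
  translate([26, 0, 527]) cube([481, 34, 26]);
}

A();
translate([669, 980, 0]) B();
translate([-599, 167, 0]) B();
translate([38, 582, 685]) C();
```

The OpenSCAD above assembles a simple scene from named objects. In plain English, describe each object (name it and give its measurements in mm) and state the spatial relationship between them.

A is a table with a 1617×660 mm rectangular top, 37 mm thick, top surface at z = 685 mm, supported by four round legs of 88 mm diameter, each leg's bounding box inset 45 mm from the nearest pair of top edges, running from the floor.

B is a four-legged stool. The seat is 279×326 mm, 29 mm thick, top at z = 426 mm. It stands on four round legs, each 30 mm in diameter, from z = 0 to the seat underside, each leg's axis is inset half a diameter from the nearest pair of seat edges (so the leg's bounding box is flush with the corner).

C is a rectangular picture frame lying in the x–z plane (depth along y). The opening is 481 mm wide (x) by 501 mm tall (z), surrounded by a border 26 mm wide on all four sides. The frame is 34 mm deep and is made of two full-height vertical stiles with two horizontal rails fitted between them.

Two stools sit around the table at the +y, −x sides. The picture frame is on top of the table.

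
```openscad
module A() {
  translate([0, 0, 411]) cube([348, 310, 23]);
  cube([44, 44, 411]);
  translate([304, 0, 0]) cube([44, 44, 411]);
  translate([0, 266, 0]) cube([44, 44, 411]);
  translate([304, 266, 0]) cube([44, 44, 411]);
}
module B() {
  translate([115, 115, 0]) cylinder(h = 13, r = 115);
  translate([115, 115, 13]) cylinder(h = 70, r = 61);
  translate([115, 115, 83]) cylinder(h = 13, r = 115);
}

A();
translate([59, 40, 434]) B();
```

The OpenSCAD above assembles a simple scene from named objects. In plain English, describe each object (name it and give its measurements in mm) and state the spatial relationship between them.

A is a four-legged stool. The seat is a 348×310×23 mm slab whose top surface is at z = 434 mm; four square legs, each 44×44 mm in cross-section, run from the floor (z = 0) to the underside of the seat, each flush with a corner of the seat.

B is a spool: two coaxial disc flanges of radius 115 mm and thickness 13 mm, joined by a core cylinder of radius 61 mm and height 70 mm. The lower flange rests on z = 0 and the three cylinders share a vertical axis.

The spool is on top of the stool, centred.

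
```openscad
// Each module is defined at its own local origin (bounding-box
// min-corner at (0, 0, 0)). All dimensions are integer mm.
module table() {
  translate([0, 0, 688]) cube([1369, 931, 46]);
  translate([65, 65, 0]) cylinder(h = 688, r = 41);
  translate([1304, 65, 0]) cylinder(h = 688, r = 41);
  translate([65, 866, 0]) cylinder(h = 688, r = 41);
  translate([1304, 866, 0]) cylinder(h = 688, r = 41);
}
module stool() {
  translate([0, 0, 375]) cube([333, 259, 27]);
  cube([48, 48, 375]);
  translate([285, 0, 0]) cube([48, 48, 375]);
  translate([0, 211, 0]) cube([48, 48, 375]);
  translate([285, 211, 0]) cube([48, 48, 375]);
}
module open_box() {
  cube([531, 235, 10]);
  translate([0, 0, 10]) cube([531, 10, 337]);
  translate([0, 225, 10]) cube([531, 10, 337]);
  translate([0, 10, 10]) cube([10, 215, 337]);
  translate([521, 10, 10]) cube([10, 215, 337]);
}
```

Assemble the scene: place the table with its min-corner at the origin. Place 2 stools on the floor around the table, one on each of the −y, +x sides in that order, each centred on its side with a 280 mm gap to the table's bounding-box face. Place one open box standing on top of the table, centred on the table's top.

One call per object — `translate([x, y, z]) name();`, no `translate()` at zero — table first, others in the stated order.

table();
translate([518, -539, 0]) stool();
translate([1649, 336, 0]) stool();
translate([419, 348, 734]) open_box();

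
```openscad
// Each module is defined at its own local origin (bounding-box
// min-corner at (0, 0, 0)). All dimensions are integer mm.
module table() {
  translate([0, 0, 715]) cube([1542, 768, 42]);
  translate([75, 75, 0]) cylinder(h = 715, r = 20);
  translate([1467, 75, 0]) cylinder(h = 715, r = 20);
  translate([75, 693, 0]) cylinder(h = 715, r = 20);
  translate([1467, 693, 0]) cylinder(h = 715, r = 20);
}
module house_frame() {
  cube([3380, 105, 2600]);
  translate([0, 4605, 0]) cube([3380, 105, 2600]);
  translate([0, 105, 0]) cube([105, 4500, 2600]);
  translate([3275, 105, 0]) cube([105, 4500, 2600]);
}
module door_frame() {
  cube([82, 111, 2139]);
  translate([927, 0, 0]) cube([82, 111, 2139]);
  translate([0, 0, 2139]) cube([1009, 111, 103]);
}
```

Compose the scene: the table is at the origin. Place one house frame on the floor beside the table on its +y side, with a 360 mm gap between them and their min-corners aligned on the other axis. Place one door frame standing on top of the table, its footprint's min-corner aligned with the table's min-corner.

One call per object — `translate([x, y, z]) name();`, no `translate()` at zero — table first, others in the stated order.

table();
translate([0, 1128, 0]) house_frame();
translate([0, 0, 757]) door_frame();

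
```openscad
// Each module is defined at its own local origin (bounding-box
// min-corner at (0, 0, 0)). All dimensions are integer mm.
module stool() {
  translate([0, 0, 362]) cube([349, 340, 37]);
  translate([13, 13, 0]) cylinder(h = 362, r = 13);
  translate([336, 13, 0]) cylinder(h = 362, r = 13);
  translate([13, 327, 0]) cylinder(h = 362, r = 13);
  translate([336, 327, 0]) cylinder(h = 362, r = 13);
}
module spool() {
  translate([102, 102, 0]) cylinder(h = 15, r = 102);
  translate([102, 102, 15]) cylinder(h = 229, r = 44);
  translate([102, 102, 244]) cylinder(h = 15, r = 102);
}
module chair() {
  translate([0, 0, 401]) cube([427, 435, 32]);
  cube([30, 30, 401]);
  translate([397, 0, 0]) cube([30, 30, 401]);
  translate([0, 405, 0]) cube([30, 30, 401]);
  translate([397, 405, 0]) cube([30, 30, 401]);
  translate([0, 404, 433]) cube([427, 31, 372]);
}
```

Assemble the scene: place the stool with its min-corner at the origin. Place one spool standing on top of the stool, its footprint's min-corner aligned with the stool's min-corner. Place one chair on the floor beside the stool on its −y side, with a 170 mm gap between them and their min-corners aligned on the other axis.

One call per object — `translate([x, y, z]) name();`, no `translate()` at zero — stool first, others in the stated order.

stool();
translate([0, 0, 399]) spool();
translate([0, -605, 0]) chair();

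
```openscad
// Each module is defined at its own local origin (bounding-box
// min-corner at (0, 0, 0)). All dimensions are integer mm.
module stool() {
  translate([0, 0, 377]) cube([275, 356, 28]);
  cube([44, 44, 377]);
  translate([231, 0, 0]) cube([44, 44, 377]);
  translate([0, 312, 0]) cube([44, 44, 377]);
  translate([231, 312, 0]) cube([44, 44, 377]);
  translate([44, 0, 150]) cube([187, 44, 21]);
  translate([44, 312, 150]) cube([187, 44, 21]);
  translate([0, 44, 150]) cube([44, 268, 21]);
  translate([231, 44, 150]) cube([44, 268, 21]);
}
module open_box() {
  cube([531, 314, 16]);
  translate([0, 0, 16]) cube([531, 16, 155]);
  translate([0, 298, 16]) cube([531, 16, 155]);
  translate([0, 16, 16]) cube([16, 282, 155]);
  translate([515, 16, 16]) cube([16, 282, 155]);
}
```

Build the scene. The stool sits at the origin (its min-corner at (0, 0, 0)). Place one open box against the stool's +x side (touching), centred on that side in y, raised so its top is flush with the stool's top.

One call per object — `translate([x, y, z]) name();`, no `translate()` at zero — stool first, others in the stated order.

stool();
translate([275, 21, 234]) open_box();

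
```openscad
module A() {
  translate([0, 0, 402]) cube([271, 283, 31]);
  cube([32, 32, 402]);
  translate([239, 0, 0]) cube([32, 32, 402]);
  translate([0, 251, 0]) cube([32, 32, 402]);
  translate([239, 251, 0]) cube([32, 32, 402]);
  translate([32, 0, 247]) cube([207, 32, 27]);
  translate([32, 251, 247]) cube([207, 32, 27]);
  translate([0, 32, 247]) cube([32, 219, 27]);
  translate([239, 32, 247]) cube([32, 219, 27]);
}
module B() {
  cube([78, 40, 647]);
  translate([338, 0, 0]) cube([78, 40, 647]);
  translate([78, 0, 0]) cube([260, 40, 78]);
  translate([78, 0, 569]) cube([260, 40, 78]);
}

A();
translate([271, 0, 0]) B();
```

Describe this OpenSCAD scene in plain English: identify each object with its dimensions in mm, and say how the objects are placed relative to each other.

A is a four-legged stool. The seat is a 271×283×31 mm slab whose top surface is at z = 433 mm; four square legs, each 32×32 mm in cross-section, run from the floor (z = 0) to the underside of the seat, each flush with a corner of the seat. Four stretchers, 32 mm wide and 27 mm tall, connect adjacent legs with their undersides at z = 247 mm, each running between the inner faces of the legs it joins and aligned with the legs' outer faces on the other axis.

B is a rectangular picture frame lying in the x–z plane (depth along y). The opening is 260 mm wide (x) by 491 mm tall (z), surrounded by a border 78 mm wide on all four sides. The frame is 40 mm deep and is made of two full-height vertical stiles with two horizontal rails fitted between them.

The picture frame is against the stool's +x side, with their −y faces flush.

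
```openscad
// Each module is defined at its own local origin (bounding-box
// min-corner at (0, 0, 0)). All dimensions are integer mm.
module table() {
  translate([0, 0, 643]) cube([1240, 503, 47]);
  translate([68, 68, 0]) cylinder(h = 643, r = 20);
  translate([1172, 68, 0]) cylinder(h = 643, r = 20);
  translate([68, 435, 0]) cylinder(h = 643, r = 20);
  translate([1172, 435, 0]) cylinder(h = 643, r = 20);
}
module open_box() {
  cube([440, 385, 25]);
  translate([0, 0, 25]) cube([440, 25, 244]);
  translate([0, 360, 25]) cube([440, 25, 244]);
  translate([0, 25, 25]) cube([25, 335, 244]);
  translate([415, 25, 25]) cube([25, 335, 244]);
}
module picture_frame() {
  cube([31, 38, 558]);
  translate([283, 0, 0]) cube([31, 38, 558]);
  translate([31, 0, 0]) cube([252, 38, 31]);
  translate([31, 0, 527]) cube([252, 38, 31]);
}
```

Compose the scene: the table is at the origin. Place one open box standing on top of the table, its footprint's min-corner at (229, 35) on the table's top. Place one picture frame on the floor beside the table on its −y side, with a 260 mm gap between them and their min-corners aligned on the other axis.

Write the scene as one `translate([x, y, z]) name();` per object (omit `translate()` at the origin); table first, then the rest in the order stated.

table();
translate([229, 35, 690]) open_box();
translate([0, -298, 0]) picture_frame();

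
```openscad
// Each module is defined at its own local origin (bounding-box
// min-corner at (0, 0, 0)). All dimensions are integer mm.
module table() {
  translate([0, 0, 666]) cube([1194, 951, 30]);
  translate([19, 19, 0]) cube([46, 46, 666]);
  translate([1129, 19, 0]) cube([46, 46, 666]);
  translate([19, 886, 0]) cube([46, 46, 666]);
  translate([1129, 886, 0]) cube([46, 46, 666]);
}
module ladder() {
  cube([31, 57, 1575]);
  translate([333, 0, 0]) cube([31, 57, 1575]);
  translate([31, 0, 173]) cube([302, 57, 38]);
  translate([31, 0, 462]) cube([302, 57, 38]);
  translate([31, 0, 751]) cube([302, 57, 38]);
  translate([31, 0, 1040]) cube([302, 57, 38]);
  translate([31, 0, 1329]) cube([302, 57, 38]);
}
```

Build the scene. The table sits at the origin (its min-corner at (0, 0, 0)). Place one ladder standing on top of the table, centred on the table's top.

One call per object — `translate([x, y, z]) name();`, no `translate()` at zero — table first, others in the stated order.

table();
translate([415, 447, 696]) ladder();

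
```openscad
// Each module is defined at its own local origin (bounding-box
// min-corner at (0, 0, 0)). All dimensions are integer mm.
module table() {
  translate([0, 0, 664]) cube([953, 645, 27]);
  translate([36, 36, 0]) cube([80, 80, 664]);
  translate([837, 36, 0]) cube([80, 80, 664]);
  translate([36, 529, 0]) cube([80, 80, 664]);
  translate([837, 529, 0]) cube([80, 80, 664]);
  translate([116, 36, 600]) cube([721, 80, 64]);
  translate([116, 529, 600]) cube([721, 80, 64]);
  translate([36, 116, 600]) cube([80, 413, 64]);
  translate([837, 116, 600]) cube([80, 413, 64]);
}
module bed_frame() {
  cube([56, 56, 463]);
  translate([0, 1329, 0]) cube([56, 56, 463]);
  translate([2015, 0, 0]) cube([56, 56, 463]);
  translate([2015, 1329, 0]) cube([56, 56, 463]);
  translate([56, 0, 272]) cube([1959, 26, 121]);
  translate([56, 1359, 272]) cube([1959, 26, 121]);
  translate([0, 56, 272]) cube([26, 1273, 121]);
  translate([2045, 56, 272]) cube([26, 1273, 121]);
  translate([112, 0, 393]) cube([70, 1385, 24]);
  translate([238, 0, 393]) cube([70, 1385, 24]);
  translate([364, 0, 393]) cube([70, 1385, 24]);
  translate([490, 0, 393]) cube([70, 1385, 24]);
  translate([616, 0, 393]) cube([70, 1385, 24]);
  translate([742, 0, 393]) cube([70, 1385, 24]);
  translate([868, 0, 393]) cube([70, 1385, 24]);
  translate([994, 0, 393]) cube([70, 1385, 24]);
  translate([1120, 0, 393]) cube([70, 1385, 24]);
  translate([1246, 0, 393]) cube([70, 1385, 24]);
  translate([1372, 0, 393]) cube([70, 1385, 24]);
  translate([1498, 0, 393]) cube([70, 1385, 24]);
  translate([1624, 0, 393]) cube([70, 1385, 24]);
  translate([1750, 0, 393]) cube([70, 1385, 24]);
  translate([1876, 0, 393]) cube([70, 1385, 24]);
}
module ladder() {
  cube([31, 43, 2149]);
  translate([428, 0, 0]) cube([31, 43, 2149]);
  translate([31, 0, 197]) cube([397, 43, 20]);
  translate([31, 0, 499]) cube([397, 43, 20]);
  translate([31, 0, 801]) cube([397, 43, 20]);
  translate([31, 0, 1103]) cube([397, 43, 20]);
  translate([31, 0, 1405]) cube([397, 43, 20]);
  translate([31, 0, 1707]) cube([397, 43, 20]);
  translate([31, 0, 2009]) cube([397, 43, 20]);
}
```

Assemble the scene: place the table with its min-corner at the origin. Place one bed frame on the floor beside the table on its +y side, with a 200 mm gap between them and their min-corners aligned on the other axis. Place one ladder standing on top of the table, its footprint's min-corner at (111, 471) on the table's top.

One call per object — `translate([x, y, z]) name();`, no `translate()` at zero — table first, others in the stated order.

table();
translate([0, 845, 0]) bed_frame();
translate([111, 471, 691]) ladder();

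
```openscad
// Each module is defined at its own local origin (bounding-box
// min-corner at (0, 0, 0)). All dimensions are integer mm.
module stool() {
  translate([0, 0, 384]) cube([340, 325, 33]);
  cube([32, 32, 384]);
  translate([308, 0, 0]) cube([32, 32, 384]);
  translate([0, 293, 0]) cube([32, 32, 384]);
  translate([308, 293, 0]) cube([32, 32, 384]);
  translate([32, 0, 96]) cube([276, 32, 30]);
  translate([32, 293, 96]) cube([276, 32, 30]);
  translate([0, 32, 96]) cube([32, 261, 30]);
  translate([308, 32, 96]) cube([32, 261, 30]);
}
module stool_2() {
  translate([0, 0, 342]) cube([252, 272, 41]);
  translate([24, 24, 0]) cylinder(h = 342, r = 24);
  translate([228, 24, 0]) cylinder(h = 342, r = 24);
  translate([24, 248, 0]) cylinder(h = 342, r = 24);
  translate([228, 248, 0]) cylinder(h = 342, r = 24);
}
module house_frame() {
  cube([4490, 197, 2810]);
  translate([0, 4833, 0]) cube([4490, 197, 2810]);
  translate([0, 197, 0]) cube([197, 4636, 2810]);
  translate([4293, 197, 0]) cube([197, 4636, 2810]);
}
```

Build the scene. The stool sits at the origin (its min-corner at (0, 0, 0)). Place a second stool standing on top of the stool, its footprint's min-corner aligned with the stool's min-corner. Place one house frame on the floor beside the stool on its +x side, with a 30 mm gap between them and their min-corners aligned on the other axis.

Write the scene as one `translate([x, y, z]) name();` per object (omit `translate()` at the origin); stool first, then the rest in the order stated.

stool();
translate([0, 0, 417]) stool_2();
translate([370, 0, 0]) house_frame();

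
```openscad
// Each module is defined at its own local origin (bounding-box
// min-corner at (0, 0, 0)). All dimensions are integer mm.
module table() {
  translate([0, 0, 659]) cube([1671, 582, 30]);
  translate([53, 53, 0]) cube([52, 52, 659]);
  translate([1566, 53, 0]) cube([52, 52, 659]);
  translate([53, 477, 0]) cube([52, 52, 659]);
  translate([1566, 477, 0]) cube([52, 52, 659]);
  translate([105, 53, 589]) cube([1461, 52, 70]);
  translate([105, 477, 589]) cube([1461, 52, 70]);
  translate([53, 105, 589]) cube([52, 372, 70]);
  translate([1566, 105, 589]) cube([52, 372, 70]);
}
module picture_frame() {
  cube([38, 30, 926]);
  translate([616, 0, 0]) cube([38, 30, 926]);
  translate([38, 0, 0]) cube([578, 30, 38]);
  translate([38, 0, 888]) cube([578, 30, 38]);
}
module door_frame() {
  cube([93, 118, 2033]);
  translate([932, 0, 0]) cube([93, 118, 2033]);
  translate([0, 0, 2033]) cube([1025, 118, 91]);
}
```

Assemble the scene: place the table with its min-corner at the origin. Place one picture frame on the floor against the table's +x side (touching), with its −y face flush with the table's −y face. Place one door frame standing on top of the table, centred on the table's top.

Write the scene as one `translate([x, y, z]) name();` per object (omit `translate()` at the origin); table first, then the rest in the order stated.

table();
translate([1671, 0, 0]) picture_frame();
translate([323, 232, 689]) door_frame();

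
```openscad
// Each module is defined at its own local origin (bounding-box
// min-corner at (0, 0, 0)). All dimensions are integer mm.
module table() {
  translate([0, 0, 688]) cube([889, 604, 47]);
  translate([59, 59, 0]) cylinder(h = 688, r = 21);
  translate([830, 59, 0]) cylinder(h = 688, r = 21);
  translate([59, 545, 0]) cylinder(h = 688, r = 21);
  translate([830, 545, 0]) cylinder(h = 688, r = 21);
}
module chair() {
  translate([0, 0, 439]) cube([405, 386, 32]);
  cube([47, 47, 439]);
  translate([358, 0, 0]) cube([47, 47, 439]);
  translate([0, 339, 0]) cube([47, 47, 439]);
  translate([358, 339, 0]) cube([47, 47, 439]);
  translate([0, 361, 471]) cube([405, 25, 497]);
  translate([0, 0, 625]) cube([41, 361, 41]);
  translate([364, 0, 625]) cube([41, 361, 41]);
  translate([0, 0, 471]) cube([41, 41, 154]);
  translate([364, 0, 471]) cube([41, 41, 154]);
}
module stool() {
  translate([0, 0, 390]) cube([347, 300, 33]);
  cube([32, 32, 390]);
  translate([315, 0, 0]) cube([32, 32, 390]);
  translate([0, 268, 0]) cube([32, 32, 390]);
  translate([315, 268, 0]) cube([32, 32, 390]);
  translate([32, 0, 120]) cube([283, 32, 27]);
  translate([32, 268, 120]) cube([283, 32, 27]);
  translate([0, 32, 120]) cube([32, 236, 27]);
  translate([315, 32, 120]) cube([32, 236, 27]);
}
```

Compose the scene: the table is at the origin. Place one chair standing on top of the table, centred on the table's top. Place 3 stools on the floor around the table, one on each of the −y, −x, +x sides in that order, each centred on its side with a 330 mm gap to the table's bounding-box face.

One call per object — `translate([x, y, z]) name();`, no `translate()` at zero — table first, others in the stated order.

table();
translate([242, 109, 735]) chair();
translate([271, -630, 0]) stool();
translate([-677, 152, 0]) stool();
translate([1219, 152, 0]) stool();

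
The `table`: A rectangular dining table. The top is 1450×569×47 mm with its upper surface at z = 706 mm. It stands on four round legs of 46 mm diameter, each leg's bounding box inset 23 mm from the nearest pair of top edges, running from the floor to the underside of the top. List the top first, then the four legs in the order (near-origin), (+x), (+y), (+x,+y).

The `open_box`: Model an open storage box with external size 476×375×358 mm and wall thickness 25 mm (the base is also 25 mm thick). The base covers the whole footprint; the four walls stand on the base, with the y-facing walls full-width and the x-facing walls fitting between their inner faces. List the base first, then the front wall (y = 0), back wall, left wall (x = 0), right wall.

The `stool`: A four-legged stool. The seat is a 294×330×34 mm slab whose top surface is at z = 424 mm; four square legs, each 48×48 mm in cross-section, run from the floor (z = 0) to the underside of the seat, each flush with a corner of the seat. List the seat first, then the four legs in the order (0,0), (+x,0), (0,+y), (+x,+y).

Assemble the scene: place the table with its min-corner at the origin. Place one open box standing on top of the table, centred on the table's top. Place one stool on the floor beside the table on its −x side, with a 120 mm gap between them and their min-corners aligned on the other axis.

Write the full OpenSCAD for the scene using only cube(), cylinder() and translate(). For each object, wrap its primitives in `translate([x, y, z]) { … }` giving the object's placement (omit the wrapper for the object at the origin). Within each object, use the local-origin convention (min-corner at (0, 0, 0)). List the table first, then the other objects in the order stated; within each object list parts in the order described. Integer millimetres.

translate([0, 0, 659]) cube([1450, 569, 47]);
translate([46, 46, 0]) cylinder(h = 659, r = 23);
translate([1404, 46, 0]) cylinder(h = 659, r = 23);
translate([46, 523, 0]) cylinder(h = 659, r = 23);
translate([1404, 523, 0]) cylinder(h = 659, r = 23);
translate([487, 97, 706]) {
  cube([476, 375, 25]);
  translate([0, 0, 25]) cube([476, 25, 333]);
  translate([0, 350, 25]) cube([476, 25, 333]);
  translate([0, 25, 25]) cube([25, 325, 333]);
  translate([451, 25, 25]) cube([25, 325, 333]);
}
translate([-414, 0, 0]) {
  translate([0, 0, 390]) cube([294, 330, 34]);
  cube([48, 48, 390]);
  translate([246, 0, 0]) cube([48, 48, 390]);
  translate([0, 282, 0]) cube([48, 48, 390]);
  translate([246, 282, 0]) cube([48, 48, 390]);
}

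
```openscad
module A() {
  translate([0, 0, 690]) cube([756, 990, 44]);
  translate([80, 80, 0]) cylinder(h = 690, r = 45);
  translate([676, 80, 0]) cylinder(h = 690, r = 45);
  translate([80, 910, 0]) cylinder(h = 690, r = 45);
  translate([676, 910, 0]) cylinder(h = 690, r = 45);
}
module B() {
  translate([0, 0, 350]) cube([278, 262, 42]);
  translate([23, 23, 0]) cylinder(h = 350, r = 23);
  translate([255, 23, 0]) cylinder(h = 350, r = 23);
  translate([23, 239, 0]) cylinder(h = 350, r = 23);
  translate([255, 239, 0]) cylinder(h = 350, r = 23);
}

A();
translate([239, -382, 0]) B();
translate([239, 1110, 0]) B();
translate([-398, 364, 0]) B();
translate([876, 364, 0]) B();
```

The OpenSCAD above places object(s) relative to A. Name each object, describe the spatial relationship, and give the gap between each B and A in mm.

A is a table. B is a stool. Four stools sit around the table at the −y, +y, −x, +x sides. The gap between each stool and the table is 120 mm.

Each stool's nearest face is 120 mm from the table's bounding box.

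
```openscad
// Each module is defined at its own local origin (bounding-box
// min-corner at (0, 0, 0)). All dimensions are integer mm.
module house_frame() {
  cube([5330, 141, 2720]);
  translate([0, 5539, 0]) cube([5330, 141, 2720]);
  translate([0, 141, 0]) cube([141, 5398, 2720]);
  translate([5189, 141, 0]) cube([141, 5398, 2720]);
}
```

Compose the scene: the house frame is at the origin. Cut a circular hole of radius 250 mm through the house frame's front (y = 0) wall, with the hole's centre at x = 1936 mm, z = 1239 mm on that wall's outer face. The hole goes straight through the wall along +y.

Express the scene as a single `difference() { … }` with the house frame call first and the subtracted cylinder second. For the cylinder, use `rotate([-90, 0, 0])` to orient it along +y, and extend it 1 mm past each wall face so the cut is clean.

difference() {
  house_frame();
  translate([1936, -1, 1239]) rotate([-90, 0, 0]) cylinder(h = 143, r = 250);
}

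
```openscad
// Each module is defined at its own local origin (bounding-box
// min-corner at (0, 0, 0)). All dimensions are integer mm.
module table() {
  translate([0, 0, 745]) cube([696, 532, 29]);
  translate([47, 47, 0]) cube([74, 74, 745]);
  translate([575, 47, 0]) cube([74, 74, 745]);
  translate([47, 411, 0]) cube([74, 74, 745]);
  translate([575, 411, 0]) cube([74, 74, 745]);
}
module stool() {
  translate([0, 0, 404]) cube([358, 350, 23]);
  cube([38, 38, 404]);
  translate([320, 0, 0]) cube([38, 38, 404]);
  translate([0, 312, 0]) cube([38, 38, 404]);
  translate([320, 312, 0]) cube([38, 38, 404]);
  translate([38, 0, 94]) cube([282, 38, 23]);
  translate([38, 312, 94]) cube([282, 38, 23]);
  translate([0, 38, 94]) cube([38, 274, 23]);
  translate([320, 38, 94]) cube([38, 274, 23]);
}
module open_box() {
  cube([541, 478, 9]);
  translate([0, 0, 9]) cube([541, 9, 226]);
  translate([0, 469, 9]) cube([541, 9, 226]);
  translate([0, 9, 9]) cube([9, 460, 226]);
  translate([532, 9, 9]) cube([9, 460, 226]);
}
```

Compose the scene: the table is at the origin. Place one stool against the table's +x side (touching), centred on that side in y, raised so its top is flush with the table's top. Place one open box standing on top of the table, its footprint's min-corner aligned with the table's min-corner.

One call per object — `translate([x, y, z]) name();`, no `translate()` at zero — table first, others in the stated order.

table();
translate([696, 91, 347]) stool();
translate([0, 0, 774]) open_box();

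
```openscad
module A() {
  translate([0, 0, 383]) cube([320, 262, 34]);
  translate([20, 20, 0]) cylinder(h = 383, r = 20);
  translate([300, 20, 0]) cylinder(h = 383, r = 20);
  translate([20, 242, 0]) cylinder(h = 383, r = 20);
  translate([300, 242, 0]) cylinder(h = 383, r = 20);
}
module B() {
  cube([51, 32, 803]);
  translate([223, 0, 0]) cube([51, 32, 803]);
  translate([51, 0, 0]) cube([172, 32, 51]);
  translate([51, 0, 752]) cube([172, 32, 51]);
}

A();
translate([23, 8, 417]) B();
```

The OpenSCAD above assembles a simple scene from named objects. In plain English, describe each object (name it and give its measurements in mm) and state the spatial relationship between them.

A is a four-legged stool. The seat is 320×262 mm, 34 mm thick, top at z = 417 mm. It stands on four round legs, each 40 mm in diameter, from z = 0 to the seat underside, each leg's axis is inset half a diameter from the nearest pair of seat edges (so the leg's bounding box is flush with the corner).

B is a picture frame with a 172×701 mm rectangular opening (x by z) and a uniform 51 mm border on every side. Frame depth is 32 mm along y. It is built from two vertical stiles running the full outside height and two horizontal rails spanning the gap between the stiles.

The picture frame is on top of the stool.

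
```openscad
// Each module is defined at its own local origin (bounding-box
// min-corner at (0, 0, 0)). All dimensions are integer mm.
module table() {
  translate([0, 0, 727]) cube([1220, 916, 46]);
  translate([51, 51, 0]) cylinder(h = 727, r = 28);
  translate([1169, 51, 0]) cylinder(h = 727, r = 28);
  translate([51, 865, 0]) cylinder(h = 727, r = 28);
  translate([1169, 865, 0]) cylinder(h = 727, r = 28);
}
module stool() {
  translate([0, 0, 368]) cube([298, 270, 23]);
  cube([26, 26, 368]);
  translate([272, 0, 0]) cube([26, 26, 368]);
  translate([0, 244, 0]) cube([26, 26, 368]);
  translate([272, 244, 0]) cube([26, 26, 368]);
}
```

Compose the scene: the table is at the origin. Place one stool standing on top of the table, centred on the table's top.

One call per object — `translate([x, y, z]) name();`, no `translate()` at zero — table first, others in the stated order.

table();
translate([461, 323, 773]) stool();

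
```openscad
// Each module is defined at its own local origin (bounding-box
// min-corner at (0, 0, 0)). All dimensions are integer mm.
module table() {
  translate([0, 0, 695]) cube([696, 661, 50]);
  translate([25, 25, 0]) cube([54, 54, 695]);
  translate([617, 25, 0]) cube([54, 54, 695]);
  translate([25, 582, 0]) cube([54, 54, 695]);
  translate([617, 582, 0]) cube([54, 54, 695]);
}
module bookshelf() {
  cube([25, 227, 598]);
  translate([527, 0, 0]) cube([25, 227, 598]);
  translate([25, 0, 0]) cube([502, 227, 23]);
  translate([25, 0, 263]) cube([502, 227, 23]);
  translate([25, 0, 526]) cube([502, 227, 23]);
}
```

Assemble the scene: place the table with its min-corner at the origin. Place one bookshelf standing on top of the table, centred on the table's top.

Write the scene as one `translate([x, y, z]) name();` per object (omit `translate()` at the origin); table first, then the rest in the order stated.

table();
translate([72, 217, 745]) bookshelf();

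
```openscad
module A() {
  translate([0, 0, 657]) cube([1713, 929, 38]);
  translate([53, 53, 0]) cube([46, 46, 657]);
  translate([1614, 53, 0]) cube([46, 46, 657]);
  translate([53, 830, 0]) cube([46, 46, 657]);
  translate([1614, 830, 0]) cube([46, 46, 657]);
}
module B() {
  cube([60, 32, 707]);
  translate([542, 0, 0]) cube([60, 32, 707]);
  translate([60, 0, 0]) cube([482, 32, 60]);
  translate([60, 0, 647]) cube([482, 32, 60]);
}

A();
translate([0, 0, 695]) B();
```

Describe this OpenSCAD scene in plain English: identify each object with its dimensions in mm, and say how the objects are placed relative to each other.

A is a table with a 1713×929 mm rectangular top, 38 mm thick, top surface at z = 695 mm, supported by four 46×46 mm square legs, each inset 53 mm from the nearest pair of top edges, running from the floor.

B is a picture frame with a 482×587 mm rectangular opening (x by z) and a uniform 60 mm border on every side. Frame depth is 32 mm along y. It is built from two vertical stiles running the full outside height and two horizontal rails spanning the gap between the stiles.

The picture frame is on top of the table.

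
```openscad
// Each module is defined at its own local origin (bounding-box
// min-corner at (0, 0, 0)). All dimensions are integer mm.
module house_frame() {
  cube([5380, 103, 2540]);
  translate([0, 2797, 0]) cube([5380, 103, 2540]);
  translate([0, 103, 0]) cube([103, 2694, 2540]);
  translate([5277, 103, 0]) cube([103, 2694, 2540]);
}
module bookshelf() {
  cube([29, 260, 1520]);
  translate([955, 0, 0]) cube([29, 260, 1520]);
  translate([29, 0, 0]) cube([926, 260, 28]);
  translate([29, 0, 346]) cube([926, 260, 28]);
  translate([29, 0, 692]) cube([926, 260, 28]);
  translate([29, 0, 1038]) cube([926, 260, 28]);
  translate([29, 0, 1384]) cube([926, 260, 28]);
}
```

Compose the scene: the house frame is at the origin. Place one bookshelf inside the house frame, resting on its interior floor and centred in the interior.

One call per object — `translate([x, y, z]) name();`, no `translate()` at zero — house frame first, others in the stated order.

house_frame();
translate([2198, 1320, 0]) bookshelf();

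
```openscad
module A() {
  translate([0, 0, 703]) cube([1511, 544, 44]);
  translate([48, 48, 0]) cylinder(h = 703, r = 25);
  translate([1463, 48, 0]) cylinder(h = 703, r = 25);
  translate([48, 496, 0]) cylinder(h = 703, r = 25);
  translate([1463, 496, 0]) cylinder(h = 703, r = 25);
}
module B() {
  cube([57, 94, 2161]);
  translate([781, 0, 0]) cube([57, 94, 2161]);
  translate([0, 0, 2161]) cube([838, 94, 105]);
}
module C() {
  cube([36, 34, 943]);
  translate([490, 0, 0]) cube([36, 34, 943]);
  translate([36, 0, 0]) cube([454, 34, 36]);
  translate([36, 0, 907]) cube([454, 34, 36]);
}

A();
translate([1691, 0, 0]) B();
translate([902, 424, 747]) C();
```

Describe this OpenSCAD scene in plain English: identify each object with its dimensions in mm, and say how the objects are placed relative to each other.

A is a table: top 1511 mm (x) × 544 mm (y), 44 mm thick, upper face at z = 747 mm, on four round legs of 50 mm diameter, each leg's bounding box inset 23 mm from the nearest pair of top edges, running from z = 0 to the bottom of the top.

B is a rectangular door frame: two vertical jambs of 57×94 mm section, 2161 mm tall, with a clear opening 724 mm wide between their inner faces. A header 105 mm tall and 94 mm deep lies on top of the jambs and spans the full outside width.

C is a rectangular picture frame lying in the x–z plane (depth along y). The opening is 454 mm wide (x) by 871 mm tall (z), surrounded by a border 36 mm wide on all four sides. The frame is 34 mm deep and is made of two full-height vertical stiles with two horizontal rails fitted between them.

The door frame is on the floor beside the table on its +x side. The picture frame is on top of the table.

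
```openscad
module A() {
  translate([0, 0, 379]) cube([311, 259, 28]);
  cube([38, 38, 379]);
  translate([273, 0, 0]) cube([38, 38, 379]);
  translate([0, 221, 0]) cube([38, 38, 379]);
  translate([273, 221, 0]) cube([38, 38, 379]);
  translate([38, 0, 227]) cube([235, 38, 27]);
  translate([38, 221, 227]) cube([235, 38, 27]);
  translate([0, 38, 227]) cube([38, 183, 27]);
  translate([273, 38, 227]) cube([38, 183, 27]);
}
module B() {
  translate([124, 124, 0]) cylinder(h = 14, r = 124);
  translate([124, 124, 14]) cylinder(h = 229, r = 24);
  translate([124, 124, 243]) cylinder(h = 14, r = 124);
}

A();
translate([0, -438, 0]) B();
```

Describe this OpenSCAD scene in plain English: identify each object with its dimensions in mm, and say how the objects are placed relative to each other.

A is a simple wooden stool: a rectangular seat 311 mm (x) by 259 mm (y), 28 mm thick, top face at z = 407 mm, on four square legs, each 38×38 mm in cross-section. The legs rest on z = 0, each flush with a corner of the seat. Four stretchers, 38 mm wide and 27 mm tall, connect adjacent legs with their undersides at z = 227 mm, each running between the inner faces of the legs it joins and aligned with the legs' outer faces on the other axis.

B is a spool: two coaxial disc flanges of radius 124 mm and thickness 14 mm, joined by a core cylinder of radius 24 mm and height 229 mm. The lower flange rests on z = 0 and the three cylinders share a vertical axis.

The spool is on the floor beside the stool on its −y side.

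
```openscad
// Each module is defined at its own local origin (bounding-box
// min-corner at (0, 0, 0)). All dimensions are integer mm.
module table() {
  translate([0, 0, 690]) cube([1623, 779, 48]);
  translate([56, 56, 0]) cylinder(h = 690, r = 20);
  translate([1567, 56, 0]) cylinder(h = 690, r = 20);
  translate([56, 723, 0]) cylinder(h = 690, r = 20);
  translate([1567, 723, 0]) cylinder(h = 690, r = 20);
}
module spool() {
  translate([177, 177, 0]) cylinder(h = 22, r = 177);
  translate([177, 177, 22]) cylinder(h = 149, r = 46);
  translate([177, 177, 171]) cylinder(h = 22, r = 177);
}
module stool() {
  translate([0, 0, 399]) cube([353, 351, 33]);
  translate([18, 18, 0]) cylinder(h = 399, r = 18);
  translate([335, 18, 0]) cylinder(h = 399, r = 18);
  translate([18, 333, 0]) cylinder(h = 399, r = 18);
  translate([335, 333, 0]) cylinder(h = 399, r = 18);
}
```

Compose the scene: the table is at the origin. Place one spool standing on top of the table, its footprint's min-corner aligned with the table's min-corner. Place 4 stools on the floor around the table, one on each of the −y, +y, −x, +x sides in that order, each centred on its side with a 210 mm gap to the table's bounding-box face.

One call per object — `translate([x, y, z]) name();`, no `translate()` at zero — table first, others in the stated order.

table();
translate([0, 0, 738]) spool();
translate([635, -561, 0]) stool();
translate([635, 989, 0]) stool();
translate([-563, 214, 0]) stool();
translate([1833, 214, 0]) stool();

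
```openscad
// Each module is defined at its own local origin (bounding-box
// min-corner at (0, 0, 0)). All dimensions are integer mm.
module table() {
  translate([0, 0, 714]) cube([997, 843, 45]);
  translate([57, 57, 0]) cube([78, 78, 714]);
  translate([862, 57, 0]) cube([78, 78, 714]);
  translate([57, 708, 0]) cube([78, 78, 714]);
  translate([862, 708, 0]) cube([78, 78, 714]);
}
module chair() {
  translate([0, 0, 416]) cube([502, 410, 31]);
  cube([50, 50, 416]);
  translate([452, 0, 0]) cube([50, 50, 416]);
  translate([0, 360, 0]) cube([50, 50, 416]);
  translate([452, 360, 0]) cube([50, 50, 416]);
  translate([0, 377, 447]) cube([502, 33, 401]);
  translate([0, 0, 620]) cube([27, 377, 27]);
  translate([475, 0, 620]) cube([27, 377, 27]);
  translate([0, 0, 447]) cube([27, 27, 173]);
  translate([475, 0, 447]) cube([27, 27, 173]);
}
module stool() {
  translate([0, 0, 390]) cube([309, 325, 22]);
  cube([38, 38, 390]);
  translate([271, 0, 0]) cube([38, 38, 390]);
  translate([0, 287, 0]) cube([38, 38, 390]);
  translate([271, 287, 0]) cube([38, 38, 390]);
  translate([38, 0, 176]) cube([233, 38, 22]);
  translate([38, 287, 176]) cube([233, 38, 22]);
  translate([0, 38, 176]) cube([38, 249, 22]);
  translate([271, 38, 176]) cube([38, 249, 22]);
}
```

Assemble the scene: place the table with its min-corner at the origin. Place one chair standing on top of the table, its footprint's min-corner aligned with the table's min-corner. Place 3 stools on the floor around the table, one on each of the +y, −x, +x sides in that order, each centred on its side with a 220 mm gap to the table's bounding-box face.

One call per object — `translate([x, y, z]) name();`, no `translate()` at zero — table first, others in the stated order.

table();
translate([0, 0, 759]) chair();
translate([344, 1063, 0]) stool();
translate([-529, 259, 0]) stool();
translate([1217, 259, 0]) stool();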